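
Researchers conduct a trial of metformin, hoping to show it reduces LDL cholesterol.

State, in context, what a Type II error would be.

With the conventional null hypothesis that the drug has no effect on LDL cholesterol:
A Type II error is failing to reject H₀ when H₀ is false.
Here that means concluding there is insufficient evidence that the drug works when actually the drug reduces LDL cholesterol.

A Type II error would mean concluding that the drug has no effect on LDL cholesterol (or at least failing to establish that the drug reduces LDL cholesterol) when in fact the drug reduces LDL cholesterol.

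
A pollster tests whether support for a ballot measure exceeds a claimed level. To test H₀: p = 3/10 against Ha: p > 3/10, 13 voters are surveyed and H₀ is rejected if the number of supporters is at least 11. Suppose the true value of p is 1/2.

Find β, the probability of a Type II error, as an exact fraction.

Under the alternative p = 1/2, K ~ Binomial(13, 1/2); β is the probability the test does not reject, P(K < 11).
Equivalently, β = 1 − P(K ≥ 11) = 2025/2048.

2025/2048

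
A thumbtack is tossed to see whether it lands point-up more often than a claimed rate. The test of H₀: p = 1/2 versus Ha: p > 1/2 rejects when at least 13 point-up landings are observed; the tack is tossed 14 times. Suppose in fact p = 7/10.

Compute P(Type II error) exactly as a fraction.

Under the alternative p = 7/10, Y ~ Binomial(14, 7/10); β is the probability the test does not reject, P(Y < 13).
Equivalently, β = 1 − P(Y ≥ 13) = 95252438490057/100000000000000.

95252438490057/100000000000000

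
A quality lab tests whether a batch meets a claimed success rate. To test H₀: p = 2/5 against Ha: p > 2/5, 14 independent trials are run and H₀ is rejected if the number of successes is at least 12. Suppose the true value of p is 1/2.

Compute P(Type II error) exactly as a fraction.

8139/8192

Under the alternative p = 1/2, Y ~ Binomial(14, 1/2); β is the probability the test does not reject, P(Y < 12).
Summing C(14,j)·(1/2)^j·(1/2)^{14-j} for j = 0..11 gives 8139/8192.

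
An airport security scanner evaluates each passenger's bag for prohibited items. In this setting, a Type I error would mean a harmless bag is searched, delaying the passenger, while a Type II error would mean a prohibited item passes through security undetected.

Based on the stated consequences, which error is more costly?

The Type II consequence (a prohibited item passes through security undetected) is more severe than the Type I consequence (a harmless bag is searched, delaying the passenger).

Type II error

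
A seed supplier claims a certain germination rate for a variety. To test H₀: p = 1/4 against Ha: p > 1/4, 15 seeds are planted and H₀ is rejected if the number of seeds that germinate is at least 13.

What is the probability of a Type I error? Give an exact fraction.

Under H₀, Y ~ Binomial(15, 1/4), and α = P(Y ≥ 13).
Adding the binomial terms for j = 13 through 15 with p = 1/4 yields 991/1073741824.

991/1073741824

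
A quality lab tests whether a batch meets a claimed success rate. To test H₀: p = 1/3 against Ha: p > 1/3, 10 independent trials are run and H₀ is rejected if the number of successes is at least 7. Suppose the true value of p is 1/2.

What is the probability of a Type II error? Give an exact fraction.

β = P(fail to reject H₀ | Ha true) = P(S ≤ 6 | p = 1/2), S ~ Binomial(10, 1/2).
Summing C(10,j)·(1/2)^j·(1/2)^{10-j} for j = 0..6 gives 53/64.

53/64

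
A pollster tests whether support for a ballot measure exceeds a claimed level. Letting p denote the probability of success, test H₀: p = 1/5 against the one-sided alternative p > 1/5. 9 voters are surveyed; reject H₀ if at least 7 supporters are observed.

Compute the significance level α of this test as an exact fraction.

613/1953125

Under H₀, K ~ Binomial(9, 1/5), and α = P(K ≥ 7).
P(K ≥ 7) = Σ_{j=7}^{9} C(9,j)·(1/5)^j·(4/5)^{9-j} = 613/1953125.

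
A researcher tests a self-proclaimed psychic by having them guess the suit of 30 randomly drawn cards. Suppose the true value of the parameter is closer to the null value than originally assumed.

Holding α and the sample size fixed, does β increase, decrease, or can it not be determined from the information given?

It increases.

A smaller true effect puts the Ha sampling distribution closer to H₀, so more of it falls in the non-rejection region.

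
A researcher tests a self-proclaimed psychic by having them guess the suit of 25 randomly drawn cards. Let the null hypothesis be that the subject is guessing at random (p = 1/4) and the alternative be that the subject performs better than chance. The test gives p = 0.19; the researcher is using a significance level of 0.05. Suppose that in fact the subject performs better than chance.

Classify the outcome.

Type II error

Since p = 0.19 ≥ α = 0.05, H₀ is not rejected.
H₀ is false (actually the subject performs better than chance).
Failing to reject a false H₀ is a Type II error.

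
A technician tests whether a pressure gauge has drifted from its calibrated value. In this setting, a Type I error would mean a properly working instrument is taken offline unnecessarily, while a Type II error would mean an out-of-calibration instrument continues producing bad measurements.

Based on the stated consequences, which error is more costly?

The Type II consequence (an out-of-calibration instrument continues producing bad measurements) is more severe than the Type I consequence (a properly working instrument is taken offline unnecessarily).

Type II error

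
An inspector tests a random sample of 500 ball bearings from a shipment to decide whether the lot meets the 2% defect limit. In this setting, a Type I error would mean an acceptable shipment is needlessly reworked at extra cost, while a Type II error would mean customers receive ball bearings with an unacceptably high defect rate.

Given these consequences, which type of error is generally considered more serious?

Type II error

The Type II consequence (customers receive ball bearings with an unacceptably high defect rate) is more severe than the Type I consequence (an acceptable shipment is needlessly reworked at extra cost).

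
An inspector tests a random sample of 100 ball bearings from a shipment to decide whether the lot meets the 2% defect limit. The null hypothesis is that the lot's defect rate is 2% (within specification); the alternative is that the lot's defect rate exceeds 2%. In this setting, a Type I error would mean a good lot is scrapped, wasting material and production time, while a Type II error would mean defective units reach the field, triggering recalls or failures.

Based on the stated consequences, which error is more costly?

Type II error

The Type II consequence (defective units reach the field, triggering recalls or failures) is more severe than the Type I consequence (a good lot is scrapped, wasting material and production time).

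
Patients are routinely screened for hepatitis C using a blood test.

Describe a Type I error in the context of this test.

A Type I error would mean concluding that the patient has hepatitis C when in fact the patient does not have hepatitis C.

With the conventional null hypothesis that the patient does not have hepatitis C:
A Type I error is rejecting H₀ when H₀ is true.
Here that means flagging the patient as positive and ordering follow-up testing when actually the patient does not have hepatitis C.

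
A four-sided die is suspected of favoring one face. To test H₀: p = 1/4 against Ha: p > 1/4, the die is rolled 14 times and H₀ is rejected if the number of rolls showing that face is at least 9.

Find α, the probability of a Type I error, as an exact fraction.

578257/268435456

Under H₀, K ~ Binomial(14, 1/4), and α = P(K ≥ 9).
Adding the binomial terms for j = 9 through 14 with p = 1/4 yields 578257/268435456.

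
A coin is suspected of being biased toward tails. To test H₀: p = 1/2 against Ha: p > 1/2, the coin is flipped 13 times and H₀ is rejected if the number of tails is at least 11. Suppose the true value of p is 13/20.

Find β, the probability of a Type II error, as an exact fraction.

β = P(fail to reject H₀ | Ha true) = P(S ≤ 10 | p = 13/20), S ~ Binomial(13, 13/20).
Adding the binomial probabilities P(S=0)+…+P(S=10) at p = 13/20 gives 36323681060626281/40960000000000000.

36323681060626281/40960000000000000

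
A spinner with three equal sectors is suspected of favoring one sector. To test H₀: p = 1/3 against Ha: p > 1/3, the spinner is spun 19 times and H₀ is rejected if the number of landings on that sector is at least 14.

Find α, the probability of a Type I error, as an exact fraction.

147529/387420489

The Type I error probability is α = P(X ≥ 14) computed under H₀, where X ~ Binomial(19, 1/3).
P(X ≥ 14) = Σ_{j=14}^{19} C(19,j)·(1/3)^j·(2/3)^{19-j} = 147529/387420489.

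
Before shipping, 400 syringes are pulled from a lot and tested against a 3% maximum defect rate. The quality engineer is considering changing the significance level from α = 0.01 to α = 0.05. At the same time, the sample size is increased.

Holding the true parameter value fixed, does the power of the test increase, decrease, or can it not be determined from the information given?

A larger α widens the rejection region, so when the alternative is true more outcomes lead to rejection — failing to reject becomes less likely. Increasing n separates the H₀ and Ha sampling distributions, so under Ha fewer outcomes land in the acceptance region. Both changes push β in the same direction.
Since power = 1 − β and β decreases, power increases.

It increases.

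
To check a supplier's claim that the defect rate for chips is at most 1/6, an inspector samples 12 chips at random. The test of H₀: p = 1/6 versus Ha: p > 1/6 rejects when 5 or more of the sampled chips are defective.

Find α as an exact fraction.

13187681/362797056

α = P(reject H₀ | H₀ true) = P(K ≥ 5 | p = 1/6), K ~ Binomial(12, 1/6).
Computing the lower-tail complement: 1 − 349609375/362797056 = 13187681/362797056.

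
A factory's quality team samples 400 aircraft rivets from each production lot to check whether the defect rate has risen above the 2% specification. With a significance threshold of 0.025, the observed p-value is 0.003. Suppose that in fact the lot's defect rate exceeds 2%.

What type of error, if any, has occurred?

The conventional null hypothesis is that the lot's defect rate is 2% (within specification).
Since p = 0.003 < α = 0.025, H₀ is rejected.
H₀ is false (actually the lot's defect rate exceeds 2%).
The decision matches the true state — no error.

Neither — the decision is correct.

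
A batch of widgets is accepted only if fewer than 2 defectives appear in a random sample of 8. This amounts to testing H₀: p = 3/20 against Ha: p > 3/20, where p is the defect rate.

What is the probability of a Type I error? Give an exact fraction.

8776114407/25600000000

α = P(reject H₀ | H₀ true) = P(Y ≥ 2 | p = 3/20), Y ~ Binomial(8, 3/20).
Via the complement, α = 1 − Σ_{j=0}^{1} C(8,j)(3/20)^j(17/20)^{8-j} = 8776114407/25600000000.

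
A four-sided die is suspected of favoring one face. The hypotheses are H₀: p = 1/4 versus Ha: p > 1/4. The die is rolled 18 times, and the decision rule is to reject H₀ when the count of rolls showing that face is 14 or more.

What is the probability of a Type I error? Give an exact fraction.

α = P(reject H₀ | H₀ true) = P(S ≥ 14 | p = 1/4), with S ~ Binomial(18, 1/4).
Summing C(18,j)(1/4)^j(3/4)^{18−j} for j = 14,…,18 gives 67831/17179869184.

67831/17179869184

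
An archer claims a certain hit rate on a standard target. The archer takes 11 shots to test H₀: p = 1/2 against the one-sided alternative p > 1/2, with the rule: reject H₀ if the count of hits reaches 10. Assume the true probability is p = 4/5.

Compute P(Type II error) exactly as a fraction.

β = P(fail to reject H₀ | Ha true) = P(Y ≤ 9 | p = 4/5), Y ~ Binomial(11, 4/5).
Adding the binomial probabilities P(Y=0)+…+P(Y=9) at p = 4/5 gives 6619897/9765625.

6619897/9765625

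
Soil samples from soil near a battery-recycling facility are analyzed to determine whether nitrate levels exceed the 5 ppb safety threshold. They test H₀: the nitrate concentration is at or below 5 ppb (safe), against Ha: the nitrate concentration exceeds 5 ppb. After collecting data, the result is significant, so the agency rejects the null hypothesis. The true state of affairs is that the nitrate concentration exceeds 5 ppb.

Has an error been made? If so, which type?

The test rejected a false H₀ — the decision matches the true state.

No error (correct decision).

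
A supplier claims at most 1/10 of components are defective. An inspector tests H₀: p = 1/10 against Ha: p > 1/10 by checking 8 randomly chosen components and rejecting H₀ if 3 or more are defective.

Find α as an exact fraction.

3809179/100000000

The significance level is the probability, assuming p = 1/10, of seeing 3 or more defectives in 8 draws.
Via the complement, α = 1 − Σ_{j=0}^{2} C(8,j)(1/10)^j(9/10)^{8-j} = 3809179/100000000.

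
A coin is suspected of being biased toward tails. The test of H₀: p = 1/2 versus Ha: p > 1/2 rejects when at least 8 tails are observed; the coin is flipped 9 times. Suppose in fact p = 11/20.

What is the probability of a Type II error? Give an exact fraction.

A Type II error is failing to reject when Ha holds: with p = 11/20, β = P(Y ≤ 7).
Adding the binomial probabilities P(Y=0)+…+P(Y=7) at p = 11/20 gives 123069745737/128000000000.

123069745737/128000000000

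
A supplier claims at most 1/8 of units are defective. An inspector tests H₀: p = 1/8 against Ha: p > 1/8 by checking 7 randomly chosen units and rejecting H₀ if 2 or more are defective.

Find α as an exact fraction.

The significance level is the probability, assuming p = 1/8, of seeing 2 or more defectives in 7 draws.
α = 1 − P(Y ≤ 1) = 1 − 823543/1048576 = 225033/1048576.

225033/1048576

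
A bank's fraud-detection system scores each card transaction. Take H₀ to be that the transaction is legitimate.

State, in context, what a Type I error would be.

A Type I error would mean concluding that the transaction is fraudulent when in fact the transaction is legitimate.

A Type I error is rejecting H₀ when H₀ is true.
Here that means blocking the transaction and freezing the card when actually the transaction is legitimate.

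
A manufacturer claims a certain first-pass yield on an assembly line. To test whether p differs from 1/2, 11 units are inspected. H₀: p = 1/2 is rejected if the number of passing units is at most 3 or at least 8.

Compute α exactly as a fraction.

Under H₀, X ~ Binomial(11, 1/2); α is the probability of landing in either tail, P(X ≤ 3) + P(X ≥ 8).
The two tails are symmetric, so α = 2·(1 + 11 + 55 + 165)/2^11 = 464/2048 = 29/128.

29/128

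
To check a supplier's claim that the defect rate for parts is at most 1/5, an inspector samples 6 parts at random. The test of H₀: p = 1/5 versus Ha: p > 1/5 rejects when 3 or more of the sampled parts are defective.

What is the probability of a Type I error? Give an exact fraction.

309/3125

The significance level is the probability, assuming p = 1/5, of seeing 3 or more defectives in 6 draws.
Via the complement, α = 1 − Σ_{j=0}^{2} C(6,j)(1/5)^j(4/5)^{6-j} = 309/3125.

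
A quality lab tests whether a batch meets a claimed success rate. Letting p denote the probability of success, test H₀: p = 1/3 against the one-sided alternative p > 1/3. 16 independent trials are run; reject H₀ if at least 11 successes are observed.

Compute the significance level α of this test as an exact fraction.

19321/4782969

Under H₀, K ~ Binomial(16, 1/3), and α = P(K ≥ 11).
Summing C(16,j)(1/3)^j(2/3)^{16−j} for j = 11,…,16 gives 19321/4782969.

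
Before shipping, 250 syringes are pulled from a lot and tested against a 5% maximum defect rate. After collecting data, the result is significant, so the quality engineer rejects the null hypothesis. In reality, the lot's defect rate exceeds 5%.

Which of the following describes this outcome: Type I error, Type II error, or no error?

No error — this is a correct decision.

The conventional null hypothesis here is that the lot's defect rate is 5% (within specification).
The test rejected a false H₀ — the decision matches the true state.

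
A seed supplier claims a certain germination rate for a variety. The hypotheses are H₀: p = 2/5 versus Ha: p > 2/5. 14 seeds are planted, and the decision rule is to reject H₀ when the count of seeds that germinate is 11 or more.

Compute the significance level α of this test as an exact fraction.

The Type I error probability is α = P(K ≥ 11) computed under H₀, where K ~ Binomial(14, 2/5).
P(K ≥ 11) = Σ_{j=11}^{14} C(14,j)·(2/5)^j·(3/5)^{14-j} = 23842816/6103515625.

23842816/6103515625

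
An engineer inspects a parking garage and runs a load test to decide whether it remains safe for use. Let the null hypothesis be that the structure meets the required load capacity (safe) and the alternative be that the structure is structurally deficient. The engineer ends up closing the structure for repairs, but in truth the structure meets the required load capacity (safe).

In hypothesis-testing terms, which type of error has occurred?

'Closing the structure for repairs' corresponds to rejecting H₀.
H₀ was rejected but H₀ is true — a Type I error (false positive).

Type I error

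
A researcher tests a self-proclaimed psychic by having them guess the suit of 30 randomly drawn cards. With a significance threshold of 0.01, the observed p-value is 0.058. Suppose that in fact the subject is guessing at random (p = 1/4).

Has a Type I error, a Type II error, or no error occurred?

No error — this is a correct decision.

The conventional null hypothesis is that the subject is guessing at random (p = 1/4).
Since p = 0.058 ≥ α = 0.01, H₀ is not rejected.
H₀ is true (actually the subject is guessing at random (p = 1/4)).
The decision matches the true state — no error.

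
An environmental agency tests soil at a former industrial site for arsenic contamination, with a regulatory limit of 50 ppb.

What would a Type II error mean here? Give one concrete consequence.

A Type II error would mean concluding that the arsenic concentration is at or below 50 ppb (safe) (or at least failing to establish that the arsenic concentration exceeds 50 ppb) when in fact the arsenic concentration exceeds 50 ppb. Consequence: a site with unsafe arsenic levels is certified clean, and people continue to be exposed.

With the conventional null hypothesis that the arsenic concentration is at or below 50 ppb (safe):
A Type II error is failing to reject H₀ when H₀ is false.
Here that means certifying the site as safe when actually the arsenic concentration exceeds 50 ppb.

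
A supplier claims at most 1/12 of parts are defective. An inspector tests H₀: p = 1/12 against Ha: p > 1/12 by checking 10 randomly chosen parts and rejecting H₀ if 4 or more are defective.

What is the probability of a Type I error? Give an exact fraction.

34654379/5159780352

Under H₀, K ~ Binomial(10, 1/12); the Type I error rate is P(K ≥ 4).
α = 1 − P(K ≤ 3) = 1 − 5125125973/5159780352 = 34654379/5159780352.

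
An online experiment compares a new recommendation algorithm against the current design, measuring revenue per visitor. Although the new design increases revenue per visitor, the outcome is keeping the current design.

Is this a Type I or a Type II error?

Type II error

The null hypothesis here is that the new design has no effect on revenue per visitor.
'Keeping the current design' corresponds to failing to reject H₀.
H₀ was not rejected but H₀ is false — a Type II error (false negative).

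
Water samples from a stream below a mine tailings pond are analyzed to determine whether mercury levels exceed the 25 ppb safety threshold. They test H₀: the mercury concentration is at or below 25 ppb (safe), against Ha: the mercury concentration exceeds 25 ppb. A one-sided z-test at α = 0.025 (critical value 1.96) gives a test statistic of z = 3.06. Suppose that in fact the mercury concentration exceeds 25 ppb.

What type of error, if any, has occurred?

No error (correct decision).

Since z = 3.06 > z* = 1.96, H₀ is rejected.
H₀ is false (actually the mercury concentration exceeds 25 ppb).
The decision matches the true state — no error.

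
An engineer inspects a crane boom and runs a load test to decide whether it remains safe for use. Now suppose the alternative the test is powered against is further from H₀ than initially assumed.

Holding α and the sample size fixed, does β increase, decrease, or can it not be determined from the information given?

The further the true parameter sits from the null value, the more of the Ha sampling distribution falls in the rejection region.

It decreases.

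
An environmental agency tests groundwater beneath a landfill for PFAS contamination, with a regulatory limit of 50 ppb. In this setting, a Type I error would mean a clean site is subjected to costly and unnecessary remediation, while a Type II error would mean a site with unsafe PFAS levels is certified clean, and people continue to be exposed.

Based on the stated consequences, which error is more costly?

Type II error

The Type II consequence (a site with unsafe PFAS levels is certified clean, and people continue to be exposed) is more severe than the Type I consequence (a clean site is subjected to costly and unnecessary remediation).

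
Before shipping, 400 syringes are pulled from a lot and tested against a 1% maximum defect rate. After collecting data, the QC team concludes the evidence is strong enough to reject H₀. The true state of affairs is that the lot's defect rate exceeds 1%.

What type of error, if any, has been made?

The conventional null hypothesis here is that the lot's defect rate is 1% (within specification).
The test rejected a false H₀ — the decision matches the true state.

Neither — the decision is correct.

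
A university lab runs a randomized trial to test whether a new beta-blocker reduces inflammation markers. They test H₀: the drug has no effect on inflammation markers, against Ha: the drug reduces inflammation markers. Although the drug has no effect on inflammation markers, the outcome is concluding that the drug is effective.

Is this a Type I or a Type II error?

Type I error

'Concluding that the drug is effective' corresponds to rejecting H₀.
H₀ was rejected but H₀ is true — a Type I error (false positive).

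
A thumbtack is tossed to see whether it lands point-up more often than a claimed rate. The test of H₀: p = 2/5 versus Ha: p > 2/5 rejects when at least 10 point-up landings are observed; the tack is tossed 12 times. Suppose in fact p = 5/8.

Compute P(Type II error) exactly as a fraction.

Under the alternative p = 5/8, S ~ Binomial(12, 5/8); β is the probability the test does not reject, P(S < 10).
Adding the binomial probabilities P(S=0)+…+P(S=9) at p = 5/8 gives 60916742361/68719476736.

60916742361/68719476736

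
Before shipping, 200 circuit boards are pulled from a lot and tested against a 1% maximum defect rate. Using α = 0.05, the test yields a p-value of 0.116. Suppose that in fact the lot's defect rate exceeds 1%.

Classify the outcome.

Type II error

The conventional null hypothesis is that the lot's defect rate is 1% (within specification).
Since p = 0.116 ≥ α = 0.05, H₀ is not rejected.
H₀ is false (actually the lot's defect rate exceeds 1%).
Failing to reject a false H₀ is a Type II error.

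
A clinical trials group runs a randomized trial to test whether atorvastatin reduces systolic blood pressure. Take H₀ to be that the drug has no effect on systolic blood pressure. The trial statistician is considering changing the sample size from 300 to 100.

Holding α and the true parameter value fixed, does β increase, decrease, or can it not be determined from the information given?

With less data the test statistic is noisier; under Ha, more outcomes land inside the acceptance region.

It increases.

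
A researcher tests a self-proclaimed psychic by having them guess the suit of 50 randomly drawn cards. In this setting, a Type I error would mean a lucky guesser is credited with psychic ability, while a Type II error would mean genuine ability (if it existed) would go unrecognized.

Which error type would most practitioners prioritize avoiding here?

Type I error

The Type I consequence (a lucky guesser is credited with psychic ability) is more severe than the Type II consequence (genuine ability (if it existed) would go unrecognized).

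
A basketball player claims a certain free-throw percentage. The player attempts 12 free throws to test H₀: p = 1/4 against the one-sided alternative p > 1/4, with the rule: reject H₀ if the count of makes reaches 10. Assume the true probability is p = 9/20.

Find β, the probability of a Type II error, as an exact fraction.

A Type II error is failing to reject when Ha holds: with p = 9/20, β = P(X ≤ 9).
Summing C(12,j)·(9/20)^j·(11/20)^{12-j} for j = 0..9 gives 812745962073749/819200000000000.

812745962073749/819200000000000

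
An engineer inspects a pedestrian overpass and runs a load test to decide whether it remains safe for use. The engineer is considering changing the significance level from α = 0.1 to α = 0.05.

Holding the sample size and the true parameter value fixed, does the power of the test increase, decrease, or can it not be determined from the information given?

A smaller α moves the rejection region further into the tail. With the alternative true, more outcomes now fall outside the rejection region, so failing to reject becomes more likely.
Since power = 1 − β and β increases, power decreases.

It decreases.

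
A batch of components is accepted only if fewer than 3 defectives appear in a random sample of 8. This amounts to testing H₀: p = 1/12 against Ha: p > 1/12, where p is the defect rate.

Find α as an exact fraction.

3373913/143327232

α = P(reject H₀ | H₀ true) = P(Y ≥ 3 | p = 1/12), Y ~ Binomial(8, 1/12).
Via the complement, α = 1 − Σ_{j=0}^{2} C(8,j)(1/12)^j(11/12)^{8-j} = 3373913/143327232.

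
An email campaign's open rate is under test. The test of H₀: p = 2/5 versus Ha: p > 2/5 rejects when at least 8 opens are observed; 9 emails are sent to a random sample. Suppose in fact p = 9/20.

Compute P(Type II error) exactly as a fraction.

126837738533/128000000000

A Type II error is failing to reject when Ha holds: with p = 9/20, β = P(Y ≤ 7).
Summing C(9,j)·(9/20)^j·(11/20)^{9-j} for j = 0..7 gives 126837738533/128000000000.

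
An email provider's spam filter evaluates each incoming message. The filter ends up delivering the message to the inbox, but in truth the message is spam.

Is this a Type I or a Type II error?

Type II error

The null hypothesis here is that the message is legitimate (not spam).
'Delivering the message to the inbox' corresponds to failing to reject H₀.
H₀ was not rejected but H₀ is false — a Type II error (false negative).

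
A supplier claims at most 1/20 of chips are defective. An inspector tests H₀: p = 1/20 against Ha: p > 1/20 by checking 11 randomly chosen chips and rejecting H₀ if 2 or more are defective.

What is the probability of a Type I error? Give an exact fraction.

α = P(reject H₀ | H₀ true) = P(S ≥ 2 | p = 1/20), S ~ Binomial(11, 1/20).
α = 1 − P(S ≤ 1) = 1 − 18393198773403/20480000000000 = 2086801226597/20480000000000.

2086801226597/20480000000000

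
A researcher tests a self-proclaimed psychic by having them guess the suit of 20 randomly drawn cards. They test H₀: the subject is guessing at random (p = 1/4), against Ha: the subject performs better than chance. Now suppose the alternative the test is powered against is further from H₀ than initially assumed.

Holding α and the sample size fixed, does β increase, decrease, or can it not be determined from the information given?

It decreases.

A larger true effect moves the Ha sampling distribution further from the H₀ critical value, making rejection more likely when Ha is true.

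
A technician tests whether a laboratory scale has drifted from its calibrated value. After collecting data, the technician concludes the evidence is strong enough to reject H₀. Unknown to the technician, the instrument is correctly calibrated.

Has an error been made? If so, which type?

The conventional null hypothesis here is that the instrument is correctly calibrated.
H₀ was rejected, but H₀ is actually true.
Rejecting a true null hypothesis is a Type I error (false positive).

Type I error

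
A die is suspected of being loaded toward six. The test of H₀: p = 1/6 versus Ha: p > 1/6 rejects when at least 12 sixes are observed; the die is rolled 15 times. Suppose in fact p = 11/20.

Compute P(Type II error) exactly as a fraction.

7844484964274060391/8192000000000000000

β = P(fail to reject H₀ | Ha true) = P(X ≤ 11 | p = 11/20), X ~ Binomial(15, 11/20).
Adding the binomial probabilities P(X=0)+…+P(X=11) at p = 11/20 gives 7844484964274060391/8192000000000000000.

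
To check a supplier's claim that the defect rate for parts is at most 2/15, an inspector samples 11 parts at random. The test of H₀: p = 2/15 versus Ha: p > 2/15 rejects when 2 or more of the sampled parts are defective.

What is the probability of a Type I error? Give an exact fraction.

764941728932/1729951171875

α = P(reject H₀ | H₀ true) = P(K ≥ 2 | p = 2/15), K ~ Binomial(11, 2/15).
α = 1 − P(K ≤ 1) = 1 − 965009442943/1729951171875 = 764941728932/1729951171875.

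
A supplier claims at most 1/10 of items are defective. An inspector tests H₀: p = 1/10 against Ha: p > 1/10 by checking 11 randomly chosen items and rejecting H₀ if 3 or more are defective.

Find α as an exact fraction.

1791237017/20000000000

Under H₀, Y ~ Binomial(11, 1/10); the Type I error rate is P(Y ≥ 3).
Computing the lower-tail complement: 1 − 18208762983/20000000000 = 1791237017/20000000000.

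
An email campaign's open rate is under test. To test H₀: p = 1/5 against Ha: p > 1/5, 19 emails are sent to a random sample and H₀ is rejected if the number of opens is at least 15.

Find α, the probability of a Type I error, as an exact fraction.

Under H₀, Y ~ Binomial(19, 1/5), and α = P(Y ≥ 15).
Summing C(19,j)(1/5)^j(4/5)^{19−j} for j = 15,…,19 gives 211417/3814697265625.

211417/3814697265625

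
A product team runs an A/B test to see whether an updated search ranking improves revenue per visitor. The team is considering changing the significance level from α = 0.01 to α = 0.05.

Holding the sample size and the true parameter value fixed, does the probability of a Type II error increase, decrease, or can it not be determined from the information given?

It decreases.

With a larger α the critical value moves toward the center, so more of the Ha sampling distribution lies in the rejection region.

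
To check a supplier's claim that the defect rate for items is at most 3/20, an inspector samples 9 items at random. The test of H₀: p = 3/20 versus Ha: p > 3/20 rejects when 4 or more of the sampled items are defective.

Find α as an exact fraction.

Under H₀, S ~ Binomial(9, 3/20); the Type I error rate is P(S ≥ 4).
α = 1 − P(S ≤ 3) = 1 − 123656765987/128000000000 = 4343234013/128000000000.

4343234013/128000000000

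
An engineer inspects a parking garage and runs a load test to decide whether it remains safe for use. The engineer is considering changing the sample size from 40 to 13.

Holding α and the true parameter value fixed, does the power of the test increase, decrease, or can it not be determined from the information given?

Reducing n widens both sampling distributions, so the test has less ability to distinguish Ha from H₀.
Since power = 1 − β and β increases, power decreases.

It decreases.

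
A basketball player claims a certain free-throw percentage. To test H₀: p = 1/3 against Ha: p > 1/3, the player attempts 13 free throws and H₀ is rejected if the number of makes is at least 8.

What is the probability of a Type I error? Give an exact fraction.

α = P(reject H₀ | H₀ true) = P(K ≥ 8 | p = 1/3), with K ~ Binomial(13, 1/3).
Adding the binomial terms for j = 8 through 13 with p = 1/3 yields 6139/177147.

6139/177147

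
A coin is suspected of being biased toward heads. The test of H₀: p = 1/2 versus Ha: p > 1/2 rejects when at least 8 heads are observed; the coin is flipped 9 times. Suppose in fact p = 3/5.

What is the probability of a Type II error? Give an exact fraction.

Under the alternative p = 3/5, X ~ Binomial(9, 3/5); β is the probability the test does not reject, P(X < 8).
Summing C(9,j)·(3/5)^j·(2/5)^{9-j} for j = 0..7 gives 1815344/1953125.

1815344/1953125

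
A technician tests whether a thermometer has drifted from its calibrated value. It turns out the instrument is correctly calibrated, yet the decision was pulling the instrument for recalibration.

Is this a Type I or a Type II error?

The null hypothesis here is that the instrument is correctly calibrated.
'Pulling the instrument for recalibration' corresponds to rejecting H₀.
H₀ was rejected but H₀ is true — a Type I error (false positive).

Type I error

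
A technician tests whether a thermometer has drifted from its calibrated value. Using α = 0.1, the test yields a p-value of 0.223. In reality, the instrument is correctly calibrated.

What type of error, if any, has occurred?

No error (correct decision).

The conventional null hypothesis is that the instrument is correctly calibrated.
Since p = 0.223 ≥ α = 0.1, H₀ is not rejected.
H₀ is true (actually the instrument is correctly calibrated).
The decision matches the true state — no error.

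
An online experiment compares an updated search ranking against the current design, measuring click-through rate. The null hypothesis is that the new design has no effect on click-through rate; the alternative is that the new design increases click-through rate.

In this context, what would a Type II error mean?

A Type II error would mean concluding that the new design has no effect on click-through rate (or at least failing to establish that the new design increases click-through rate) when in fact the new design increases click-through rate.

A Type II error is failing to reject H₀ when H₀ is false.
Here that means keeping the current design when actually the new design increases click-through rate.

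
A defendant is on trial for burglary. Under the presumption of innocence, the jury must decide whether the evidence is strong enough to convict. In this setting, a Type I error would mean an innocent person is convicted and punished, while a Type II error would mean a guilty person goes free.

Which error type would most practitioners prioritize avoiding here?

The Type I consequence (an innocent person is convicted and punished) is more severe than the Type II consequence (a guilty person goes free).

Type I error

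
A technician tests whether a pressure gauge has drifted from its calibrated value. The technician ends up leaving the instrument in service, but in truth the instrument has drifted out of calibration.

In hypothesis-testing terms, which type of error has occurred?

The null hypothesis here is that the instrument is correctly calibrated.
'Leaving the instrument in service' corresponds to failing to reject H₀.
H₀ was not rejected but H₀ is false — a Type II error (false negative).

Type II error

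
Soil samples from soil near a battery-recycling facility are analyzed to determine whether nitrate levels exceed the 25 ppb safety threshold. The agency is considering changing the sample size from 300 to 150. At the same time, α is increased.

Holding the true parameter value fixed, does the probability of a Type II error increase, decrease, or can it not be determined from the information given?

Cannot be determined from the information given.

The first change alone would make β increase; the second alone would make β decrease. Which effect dominates depends on the magnitudes, which are not given.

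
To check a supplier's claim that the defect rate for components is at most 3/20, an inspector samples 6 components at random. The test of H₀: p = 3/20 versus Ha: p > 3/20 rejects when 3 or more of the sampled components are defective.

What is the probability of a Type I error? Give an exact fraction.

302967/6400000

α = P(reject H₀ | H₀ true) = P(S ≥ 3 | p = 3/20), S ~ Binomial(6, 3/20).
Via the complement, α = 1 − Σ_{j=0}^{2} C(6,j)(3/20)^j(17/20)^{6-j} = 302967/6400000.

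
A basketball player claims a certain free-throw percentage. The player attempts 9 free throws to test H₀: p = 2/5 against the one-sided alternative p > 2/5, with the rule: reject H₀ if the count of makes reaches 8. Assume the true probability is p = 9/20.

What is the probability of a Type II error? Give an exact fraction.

126837738533/128000000000

Under the alternative p = 9/20, S ~ Binomial(9, 9/20); β is the probability the test does not reject, P(S < 8).
Summing C(9,j)·(9/20)^j·(11/20)^{9-j} for j = 0..7 gives 126837738533/128000000000.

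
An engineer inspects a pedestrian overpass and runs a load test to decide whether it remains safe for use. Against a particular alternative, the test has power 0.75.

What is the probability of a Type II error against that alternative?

Power = 1 − β, so β = 1 − 0.75 = 0.25.

0.25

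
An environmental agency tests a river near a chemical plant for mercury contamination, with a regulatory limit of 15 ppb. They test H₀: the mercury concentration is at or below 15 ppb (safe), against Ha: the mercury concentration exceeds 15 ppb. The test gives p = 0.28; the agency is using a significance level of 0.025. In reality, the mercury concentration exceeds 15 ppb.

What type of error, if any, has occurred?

Since p = 0.28 ≥ α = 0.025, H₀ is not rejected.
H₀ is false (actually the mercury concentration exceeds 15 ppb).
Failing to reject a false H₀ is a Type II error.

Type II error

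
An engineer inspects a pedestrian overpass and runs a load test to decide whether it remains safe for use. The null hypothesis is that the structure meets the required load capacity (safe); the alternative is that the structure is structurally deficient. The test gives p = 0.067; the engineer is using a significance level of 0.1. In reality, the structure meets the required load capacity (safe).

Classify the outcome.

Since p = 0.067 < α = 0.1, H₀ is rejected.
H₀ is true (actually the structure meets the required load capacity (safe)).
Rejecting a true H₀ is a Type I error.

Type I error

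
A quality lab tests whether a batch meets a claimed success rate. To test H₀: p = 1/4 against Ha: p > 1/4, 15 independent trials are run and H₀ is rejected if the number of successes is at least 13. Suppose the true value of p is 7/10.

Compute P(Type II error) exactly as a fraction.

873172285377237/1000000000000000

Under the alternative p = 7/10, Y ~ Binomial(15, 7/10); β is the probability the test does not reject, P(Y < 13).
Summing C(15,j)·(7/10)^j·(3/10)^{15-j} for j = 0..12 gives 873172285377237/1000000000000000.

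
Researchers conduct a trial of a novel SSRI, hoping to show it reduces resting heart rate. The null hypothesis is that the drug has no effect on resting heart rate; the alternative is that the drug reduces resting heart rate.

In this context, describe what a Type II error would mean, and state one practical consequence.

A Type II error is failing to reject H₀ when H₀ is false.
Here that means concluding there is insufficient evidence that the drug works when actually the drug reduces resting heart rate.

A Type II error would mean concluding that the drug has no effect on resting heart rate (or at least failing to establish that the drug reduces resting heart rate) when in fact the drug reduces resting heart rate. Consequence: an effective treatment is shelved and never reaches patients who would benefit.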